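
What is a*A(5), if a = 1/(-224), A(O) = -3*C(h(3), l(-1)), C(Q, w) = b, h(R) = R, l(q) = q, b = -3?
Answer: -9/224 ≈ -0.040179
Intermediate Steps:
C(Q, w) = -3
A(O) = 9 (A(O) = -3*(-3) = 9)
a = -1/224 ≈ -0.0044643
a*A(5) = -1/224*9 = -9/224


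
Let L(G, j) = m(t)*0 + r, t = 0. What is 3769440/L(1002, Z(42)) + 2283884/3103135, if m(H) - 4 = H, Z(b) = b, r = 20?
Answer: 584856343604/3103135 ≈ 1.8847e+5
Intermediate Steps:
m(H) = 4 + H
L(G, j) = 20 (L(G, j) = (4 + 0)*0 + 20 = 4*0 + 20 = 0 + 20 = 20)
3769440/L(1002, Z(42)) + 2283884/3103135 = 3769440/20 + 2283884/3103135 = 3769440*(1/20) + 2283884*(1/3103135) = 188472 + 2283884/3103135 = 584856343604/3103135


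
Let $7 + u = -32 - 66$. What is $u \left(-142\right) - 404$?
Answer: $14506$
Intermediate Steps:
$u = -105$ ($u = -7 - 98 = -105$)
$u \left(-142\right) - 404 = \left(-105\right) \left(-142\right) - 404 = 14910 - 404 = 14506$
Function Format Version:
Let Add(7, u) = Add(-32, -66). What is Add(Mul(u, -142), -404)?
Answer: 14506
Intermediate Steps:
u = -105 (u = Add(-7, Add(-32, -66)) = Add(-7, -98) = -105)
Add(Mul(u, -142), -404) = Add(Mul(-105, -142), -404) = Add(14910, -404) = 14506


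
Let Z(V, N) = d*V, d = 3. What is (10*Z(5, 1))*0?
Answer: 0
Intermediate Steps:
Z(V, N) = 3*V
(10*Z(5, 1))*0 = (10*(3*5))*0 = (10*15)*0 = 150*0 = 0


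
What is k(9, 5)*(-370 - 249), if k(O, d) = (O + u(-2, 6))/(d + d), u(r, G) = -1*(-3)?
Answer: -3714/5 ≈ -742.80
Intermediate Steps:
u(r, G) = 3
k(O, d) = (3 + O)/(2*d) (k(O, d) = (O + 3)/(d + d) = (3 + O)/((2*d)) = (3 + O)*(1/(2*d)) = (3 + O)/(2*d))
k(9, 5)*(-370 - 249) = ((½)*(3 + 9)/5)*(-370 - 249) = ((½)*(⅕)*12)*(-619) = (6/5)*(-619) = -3714/5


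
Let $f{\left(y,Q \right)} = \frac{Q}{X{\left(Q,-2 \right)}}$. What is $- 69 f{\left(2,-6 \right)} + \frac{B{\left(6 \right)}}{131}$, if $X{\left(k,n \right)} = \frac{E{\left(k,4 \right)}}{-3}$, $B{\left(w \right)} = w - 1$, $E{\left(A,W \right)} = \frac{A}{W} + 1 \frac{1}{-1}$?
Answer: $\frac{325429}{655} \approx 496.84$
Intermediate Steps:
$E{\left(A,W \right)} = -1 + \frac{A}{W}$ ($E{\left(A,W \right)} = \frac{A}{W} + 1 \left(-1\right) = \frac{A}{W} - 1 = -1 + \frac{A}{W}$)
$B{\left(w \right)} = -1 + w$
$X{\left(k,n \right)} = \frac{1}{3} - \frac{k}{12}$ ($X{\left(k,n \right)} = \frac{\frac{1}{4} \left(k - 4\right)}{-3} = \frac{k - 4}{4} \left(- \frac{1}{3}\right) = \frac{-4 + k}{4} \left(- \frac{1}{3}\right) = \left(-1 + \frac{k}{4}\right) \left(- \frac{1}{3}\right) = \frac{1}{3} - \frac{k}{12}$)
$f{\left(y,Q \right)} = \frac{Q}{\frac{1}{3} - \frac{Q}{12}}$
$- 69 f{\left(2,-6 \right)} + \frac{B{\left(6 \right)}}{131} = - 69 \left(\left(-12\right) \left(-6\right) \frac{1}{-4 - 6}\right) + \frac{-1 + 6}{131} = - 69 \left(\left(-12\right) \left(-6\right) \frac{1}{-10}\right) + 5 \cdot \frac{1}{131} = - 69 \left(\left(-12\right) \left(-6\right) \left(- \frac{1}{10}\right)\right) + \frac{5}{131} = \left(-69\right) \left(- \frac{36}{5}\right) + \frac{5}{131} = \frac{2484}{5} + \frac{5}{131} = \frac{325429}{655}$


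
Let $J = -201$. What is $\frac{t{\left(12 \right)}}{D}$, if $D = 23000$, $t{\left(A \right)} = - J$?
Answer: $\frac{201}{23000} \approx 0.0087391$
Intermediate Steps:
$t{\left(A \right)} = 201$ ($t{\left(A \right)} = \left(-1\right) \left(-201\right) = 201$)
$\frac{t{\left(12 \right)}}{D} = \frac{201}{23000}$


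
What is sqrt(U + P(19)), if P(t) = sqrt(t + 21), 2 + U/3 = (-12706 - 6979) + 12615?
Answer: sqrt(-21216 + 2*sqrt(10)) ≈ 145.64*I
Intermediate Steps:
U = -21216 (U = -6 + 3*((-12706 - 6979) + 12615) = -6 + 3*(-19685 + 12615) = -6 + 3*(-7070) = -6 - 21210 = -21216)
P(t) = sqrt(21 + t)
sqrt(U + P(19)) = sqrt(-21216 + sqrt(21 + 19)) = sqrt(-21216 + sqrt(40)) = sqrt(-21216 + 2*sqrt(10))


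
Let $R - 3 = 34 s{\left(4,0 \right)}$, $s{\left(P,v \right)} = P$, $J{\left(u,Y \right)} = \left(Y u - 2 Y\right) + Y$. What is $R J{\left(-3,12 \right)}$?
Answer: $-6672$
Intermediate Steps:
$J{\left(u,Y \right)} = - Y + Y u$ ($J{\left(u,Y \right)} = \left(- 2 Y + Y u\right) + Y = - Y + Y u$)
$R = 139$ ($R = 3 + 34 \cdot 4 = 3 + 136 = 139$)
$R J{\left(-3,12 \right)} = 139 \cdot 12 \left(-1 - 3\right) = 139 \cdot 12 \left(-4\right) = 139 \left(-48\right) = -6672$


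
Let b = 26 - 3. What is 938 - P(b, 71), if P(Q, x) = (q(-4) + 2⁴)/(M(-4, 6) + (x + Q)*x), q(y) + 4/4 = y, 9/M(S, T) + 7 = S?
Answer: 68853769/73405 ≈ 938.00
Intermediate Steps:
M(S, T) = 9/(-7 + S)
q(y) = -1 + y
b = 23
P(Q, x) = 11/(-9/11 + x*(Q + x)) (P(Q, x) = ((-1 - 4) + 2⁴)/(9/(-7 - 4) + (x + Q)*x) = (-5 + 16)/(9/(-11) + (Q + x)*x) = 11/(9*(-1/11) + x*(Q + x)) = 11/(-9/11 + x*(Q + x)))
938 - P(b, 71) = 938 - 121/(-9 + 11*71² + 11*23*71) = 938 - 121/(-9 + 11*5041 + 17963) = 938 - 121/(-9 + 55451 + 17963) = 938 - 121/73405 = 68853769/73405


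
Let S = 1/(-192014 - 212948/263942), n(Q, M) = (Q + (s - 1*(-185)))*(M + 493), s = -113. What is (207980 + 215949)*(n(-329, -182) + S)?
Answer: -858617757799284348503/25340386068 ≈ -3.3883e+10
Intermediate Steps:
n(Q, M) = (72 + Q)*(493 + M) (n(Q, M) = (Q + (-113 - 1*(-185)))*(M + 493) = (Q + (-113 + 185))*(493 + M) = (Q + 72)*(493 + M) = (72 + Q)*(493 + M))
S = -131971/25340386068 (S = 1/(-192014 - 212948*1/263942) = 1/(-192014 - 106474/131971) = 1/(-25340386068/131971) = -131971/25340386068 ≈ -5.2079e-6)
(207980 + 215949)*(n(-329, -182) + S) = (207980 + 215949)*((35496 + 72*(-182) + 493*(-329) - 182*(-329)) - 131971/25340386068) = 423929*((35496 - 13104 - 162197 + 59878) - 131971/25340386068) = 423929*(-79927 - 131971/25340386068) = 423929*(-2025381037389007/25340386068) = -858617757799284348503/25340386068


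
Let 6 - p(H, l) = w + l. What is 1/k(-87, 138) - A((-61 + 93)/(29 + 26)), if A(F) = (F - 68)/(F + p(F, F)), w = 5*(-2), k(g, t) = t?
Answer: 64073/15180 ≈ 4.2209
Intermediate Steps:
w = -10
p(H, l) = 16 - l (p(H, l) = 6 - (-10 + l) = 6 + (10 - l) = 16 - l)
A(F) = -17/4 + F/16 (A(F) = (F - 68)/(F + (16 - F)) = (-68 + F)/16 = (-68 + F)*(1/16) = -17/4 + F/16)
1/k(-87, 138) - A((-61 + 93)/(29 + 26)) = 1/138 - (-17/4 + ((-61 + 93)/(29 + 26))/16) = 1/138 - (-17/4 + (32/55)/16) = 1/138 - (-17/4 + (32*(1/55))/16) = 1/138 - (-17/4 + (1/16)*(32/55)) = 1/138 - (-17/4 + 2/55) = 1/138 - 1*(-927/220) = 1/138 + 927/220 = 64073/15180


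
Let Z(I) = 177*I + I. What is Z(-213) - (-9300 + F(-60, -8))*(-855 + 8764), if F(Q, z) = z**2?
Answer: 73009610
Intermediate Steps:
Z(I) = 178*I
Z(-213) - (-9300 + F(-60, -8))*(-855 + 8764) = 178*(-213) - (-9300 + (-8)**2)*(-855 + 8764) = -37914 - (-9300 + 64)*7909 = -37914 - (-9236)*7909 = -37914 - 1*(-73047524) = -37914 + 73047524 = 73009610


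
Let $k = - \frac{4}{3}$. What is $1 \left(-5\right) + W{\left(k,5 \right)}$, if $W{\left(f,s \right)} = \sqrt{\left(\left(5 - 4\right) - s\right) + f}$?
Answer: $-5 + \frac{4 i \sqrt{3}}{3} \approx -5.0 + 2.3094 i$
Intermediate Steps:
$k = - \frac{4}{3}$ ($k = \left(-4\right) \frac{1}{3} = - \frac{4}{3} \approx -1.3333$)
$W{\left(f,s \right)} = \sqrt{1 + f - s}$ ($W{\left(f,s \right)} = \sqrt{\left(1 - s\right) + f} = \sqrt{1 + f - s}$)
$1 \left(-5\right) + W{\left(k,5 \right)} = 1 \left(-5\right) + \sqrt{1 - \frac{4}{3} - 5} = -5 + \sqrt{1 - \frac{4}{3} - 5} = -5 + \sqrt{- \frac{16}{3}} = -5 + \frac{4 i \sqrt{3}}{3}$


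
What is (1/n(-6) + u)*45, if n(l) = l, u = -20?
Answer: -1815/2 ≈ -907.50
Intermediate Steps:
(1/n(-6) + u)*45 = (1/(-6) - 20)*45 = (-⅙ - 20)*45 = -121/6*45 = -1815/2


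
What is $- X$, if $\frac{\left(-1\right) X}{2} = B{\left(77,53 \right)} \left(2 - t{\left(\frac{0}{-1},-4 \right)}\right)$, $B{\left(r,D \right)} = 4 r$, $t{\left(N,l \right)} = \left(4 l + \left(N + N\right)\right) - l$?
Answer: $8624$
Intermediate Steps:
$t{\left(N,l \right)} = 2 N + 3 l$ ($t{\left(N,l \right)} = \left(4 l + 2 N\right) - l = \left(2 N + 4 l\right) - l = 2 N + 3 l$)
$X = -8624$ ($X = - 2 \cdot 4 \cdot 77 \left(2 - \left(2 \frac{0}{-1} + 3 \left(-4\right)\right)\right) = - 2 \cdot 308 \left(2 - \left(2 \cdot 0 \left(-1\right) - 12\right)\right) = - 2 \cdot 308 \left(2 - \left(2 \cdot 0 - 12\right)\right) = - 2 \cdot 308 \left(2 - \left(0 - 12\right)\right) = - 2 \cdot 308 \left(2 - -12\right) = - 2 \cdot 308 \left(2 + 12\right) = - 2 \cdot 308 \cdot 14 = \left(-2\right) 4312 = -8624$)
$- X = \left(-1\right) \left(-8624\right) = 8624$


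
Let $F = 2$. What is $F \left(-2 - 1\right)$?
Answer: $-6$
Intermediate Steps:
$F \left(-2 - 1\right) = 2 \left(-2 - 1\right) = 2 \left(-3\right) = -6$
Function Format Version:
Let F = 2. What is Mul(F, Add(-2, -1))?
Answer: -6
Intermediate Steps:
Mul(F, Add(-2, -1)) = Mul(2, Add(-2, -1)) = Mul(2, -3) = -6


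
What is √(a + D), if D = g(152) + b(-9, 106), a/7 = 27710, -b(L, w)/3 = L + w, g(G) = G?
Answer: √193831 ≈ 440.26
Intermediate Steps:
b(L, w) = -3*L - 3*w (b(L, w) = -3*(L + w) = -3*L - 3*w)
a = 193970 (a = 7*27710 = 193970)
D = -139 (D = 152 + (-3*(-9) - 3*106) = 152 + (27 - 318) = 152 - 291 = -139)
√(a + D) = √(193970 - 139) = √193831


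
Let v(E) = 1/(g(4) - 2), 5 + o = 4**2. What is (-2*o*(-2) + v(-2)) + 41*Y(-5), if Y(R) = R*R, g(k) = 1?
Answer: 1068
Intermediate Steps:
o = 11 (o = -5 + 4**2 = -5 + 16 = 11)
Y(R) = R**2
v(E) = -1 (v(E) = 1/(1 - 2) = 1/(-1) = -1)
(-2*o*(-2) + v(-2)) + 41*Y(-5) = (-22*(-2) - 1) + 41*(-5)**2 = (-2*(-22) - 1) + 41*25 = (44 - 1) + 1025 = 43 + 1025 = 1068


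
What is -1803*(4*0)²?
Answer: 0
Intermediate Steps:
-1803*(4*0)² = -1803*0² = -1803*0 = 0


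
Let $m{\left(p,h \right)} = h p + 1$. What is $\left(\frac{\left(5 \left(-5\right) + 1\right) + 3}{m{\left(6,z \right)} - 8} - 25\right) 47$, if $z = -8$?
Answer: $- \frac{63638}{55} \approx -1157.1$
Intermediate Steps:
$m{\left(p,h \right)} = 1 + h p$
$\left(\frac{\left(5 \left(-5\right) + 1\right) + 3}{m{\left(6,z \right)} - 8} - 25\right) 47 = \left(\frac{\left(5 \left(-5\right) + 1\right) + 3}{\left(1 - 48\right) - 8} - 25\right) 47 = \left(\frac{\left(-25 + 1\right) + 3}{\left(1 - 48\right) - 8} - 25\right) 47 = \left(\frac{-24 + 3}{-47 - 8} - 25\right) 47 = \left(- \frac{21}{-55} - 25\right) 47 = \left(\left(-21\right) \left(- \frac{1}{55}\right) - 25\right) 47 = \left(\frac{21}{55} - 25\right) 47 = \left(- \frac{1354}{55}\right) 47 = - \frac{63638}{55}$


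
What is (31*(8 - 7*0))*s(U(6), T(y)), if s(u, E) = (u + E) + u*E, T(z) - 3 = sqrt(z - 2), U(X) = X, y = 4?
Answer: 6696 + 1736*sqrt(2) ≈ 9151.1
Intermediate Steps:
T(z) = 3 + sqrt(-2 + z) (T(z) = 3 + sqrt(z - 2) = 3 + sqrt(-2 + z))
s(u, E) = E + u + E*u (s(u, E) = (E + u) + E*u = E + u + E*u)
(31*(8 - 7*0))*s(U(6), T(y)) = (31*(8 - 7*0))*((3 + sqrt(-2 + 4)) + 6 + (3 + sqrt(-2 + 4))*6) = (31*(8 + 0))*((3 + sqrt(2)) + 6 + (3 + sqrt(2))*6) = (31*8)*((3 + sqrt(2)) + 6 + (18 + 6*sqrt(2))) = 248*(27 + 7*sqrt(2)) = 6696 + 1736*sqrt(2)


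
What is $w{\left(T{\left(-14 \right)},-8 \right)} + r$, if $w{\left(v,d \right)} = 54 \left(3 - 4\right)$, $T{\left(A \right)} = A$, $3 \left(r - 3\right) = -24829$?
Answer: $- \frac{24982}{3} \approx -8327.3$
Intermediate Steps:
$r = - \frac{24820}{3}$ ($r = 3 + \frac{1}{3} \left(-24829\right) = 3 - \frac{24829}{3} = - \frac{24820}{3} \approx -8273.3$)
$w{\left(v,d \right)} = -54$ ($w{\left(v,d \right)} = 54 \left(-1\right) = -54$)
$w{\left(T{\left(-14 \right)},-8 \right)} + r = -54 - \frac{24820}{3} = - \frac{24982}{3}$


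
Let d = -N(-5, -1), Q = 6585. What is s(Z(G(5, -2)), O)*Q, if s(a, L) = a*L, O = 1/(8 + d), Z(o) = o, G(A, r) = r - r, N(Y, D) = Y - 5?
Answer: 0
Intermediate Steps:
N(Y, D) = -5 + Y
G(A, r) = 0
d = 10 (d = -(-5 - 5) = -1*(-10) = 10)
O = 1/18 (O = 1/(8 + 10) = 1/18 ≈ 0.055556)
s(a, L) = L*a
s(Z(G(5, -2)), O)*Q = ((1/18)*0)*6585 = 0*6585 = 0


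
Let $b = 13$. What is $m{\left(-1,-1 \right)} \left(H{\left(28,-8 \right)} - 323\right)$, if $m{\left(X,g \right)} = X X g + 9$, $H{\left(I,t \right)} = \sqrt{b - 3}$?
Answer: $-2584 + 8 \sqrt{10} \approx -2558.7$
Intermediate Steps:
$H{\left(I,t \right)} = \sqrt{10}$ ($H{\left(I,t \right)} = \sqrt{13 - 3} = \sqrt{10}$)
$m{\left(X,g \right)} = 9 + g X^{2}$ ($m{\left(X,g \right)} = X^{2} g + 9 = g X^{2} + 9 = 9 + g X^{2}$)
$m{\left(-1,-1 \right)} \left(H{\left(28,-8 \right)} - 323\right) = \left(9 - \left(-1\right)^{2}\right) \left(\sqrt{10} - 323\right) = \left(9 - 1\right) \left(\sqrt{10} - 323\right) = \left(9 - 1\right) \left(-323 + \sqrt{10}\right) = 8 \left(-323 + \sqrt{10}\right) = -2584 + 8 \sqrt{10}$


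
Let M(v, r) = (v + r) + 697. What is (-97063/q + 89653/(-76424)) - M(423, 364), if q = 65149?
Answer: -180536984273/121437736 ≈ -1486.7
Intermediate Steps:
M(v, r) = 697 + r + v (M(v, r) = (r + v) + 697 = 697 + r + v)
(-97063/q + 89653/(-76424)) - M(423, 364) = (-97063/65149 + 89653/(-76424)) - (697 + 364 + 423) = (-97063*1/65149 + 89653*(-1/76424)) - 1*1484 = (-97063/65149 - 89653/76424) - 1484 = -323384049/121437736 - 1484 = -180536984273/121437736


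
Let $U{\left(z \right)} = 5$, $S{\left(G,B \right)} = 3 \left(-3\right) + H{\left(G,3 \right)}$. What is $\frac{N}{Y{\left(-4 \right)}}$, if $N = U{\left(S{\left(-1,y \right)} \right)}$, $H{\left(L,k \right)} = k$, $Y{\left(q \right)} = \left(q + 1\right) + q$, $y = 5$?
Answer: $- \frac{5}{7} \approx -0.71429$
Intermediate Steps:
$Y{\left(q \right)} = 1 + 2 q$ ($Y{\left(q \right)} = \left(1 + q\right) + q = 1 + 2 q$)
$S{\left(G,B \right)} = -6$ ($S{\left(G,B \right)} = 3 \left(-3\right) + 3 = -9 + 3 = -6$)
$N = 5$
$\frac{N}{Y{\left(-4 \right)}} = \frac{5}{1 + 2 \left(-4\right)} = \frac{5}{1 - 8} = \frac{5}{-7} = 5 \left(- \frac{1}{7}\right) = - \frac{5}{7}$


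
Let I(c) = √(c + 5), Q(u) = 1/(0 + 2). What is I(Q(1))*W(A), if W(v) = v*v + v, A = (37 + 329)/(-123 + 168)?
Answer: 8357*√22/225 ≈ 174.21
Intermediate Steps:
A = 122/15 (A = 366/45 = 366*(1/45) = 122/15 ≈ 8.1333)
Q(u) = ½ (Q(u) = 1/2 = ½)
W(v) = v + v² (W(v) = v² + v = v + v²)
I(c) = √(5 + c)
I(Q(1))*W(A) = √(5 + ½)*(122*(1 + 122/15)/15) = √(11/2)*((122/15)*(137/15)) = (√22/2)*(16714/225) = 8357*√22/225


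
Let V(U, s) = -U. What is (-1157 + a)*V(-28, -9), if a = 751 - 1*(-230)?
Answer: -4928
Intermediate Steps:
a = 981 (a = 751 + 230 = 981)
(-1157 + a)*V(-28, -9) = (-1157 + 981)*(-1*(-28)) = -176*28 = -4928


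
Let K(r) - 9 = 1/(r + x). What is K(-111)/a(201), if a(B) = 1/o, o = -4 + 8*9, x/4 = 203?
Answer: 429080/701 ≈ 612.10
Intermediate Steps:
x = 812 (x = 4*203 = 812)
o = 68 (o = -4 + 72 = 68)
a(B) = 1/68
K(r) = 9 + 1/(812 + r) (K(r) = 9 + 1/(r + 812) = 9 + 1/(812 + r))
K(-111)/a(201) = ((7309 + 9*(-111))/(812 - 111))/(1/68) = ((7309 - 999)/701)*68 = ((1/701)*6310)*68 = (6310/701)*68 = 429080/701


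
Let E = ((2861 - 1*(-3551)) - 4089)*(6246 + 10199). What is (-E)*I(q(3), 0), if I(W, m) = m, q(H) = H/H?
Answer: 0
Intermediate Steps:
q(H) = 1
E = 38201735 (E = ((2861 + 3551) - 4089)*16445 = (6412 - 4089)*16445 = 2323*16445 = 38201735)
(-E)*I(q(3), 0) = -1*38201735*0 = -38201735*0 = 0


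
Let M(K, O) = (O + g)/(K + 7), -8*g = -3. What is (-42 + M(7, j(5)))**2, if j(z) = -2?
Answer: 22250089/12544 ≈ 1773.8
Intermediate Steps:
g = 3/8 (g = -1/8*(-3) = 3/8 ≈ 0.37500)
M(K, O) = (3/8 + O)/(7 + K) (M(K, O) = (O + 3/8)/(K + 7) = (3/8 + O)/(7 + K))
(-42 + M(7, j(5)))**2 = (-42 + (3/8 - 2)/(7 + 7))**2 = (-42 - 13/8/14)**2 = (-42 + (1/14)*(-13/8))**2 = (-42 - 13/112)**2 = (-4717/112)**2 = 22250089/12544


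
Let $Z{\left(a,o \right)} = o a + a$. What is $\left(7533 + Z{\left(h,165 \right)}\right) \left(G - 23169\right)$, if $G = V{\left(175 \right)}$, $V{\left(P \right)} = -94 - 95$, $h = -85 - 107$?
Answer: $568510362$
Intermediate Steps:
$h = -192$
$V{\left(P \right)} = -189$
$Z{\left(a,o \right)} = a + a o$ ($Z{\left(a,o \right)} = a o + a = a + a o$)
$G = -189$
$\left(7533 + Z{\left(h,165 \right)}\right) \left(G - 23169\right) = \left(7533 - 192 \left(1 + 165\right)\right) \left(-189 - 23169\right) = \left(7533 - 31872\right) \left(-23358\right) = \left(-24339\right) \left(-23358\right) = 568510362$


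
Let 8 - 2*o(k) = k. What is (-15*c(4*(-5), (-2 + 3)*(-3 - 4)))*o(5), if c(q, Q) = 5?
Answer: -225/2 ≈ -112.50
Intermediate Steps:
o(k) = 4 - k/2
(-15*c(4*(-5), (-2 + 3)*(-3 - 4)))*o(5) = (-15*5)*(4 - ½*5) = -75*(4 - 5/2) = -75*3/2 = -225/2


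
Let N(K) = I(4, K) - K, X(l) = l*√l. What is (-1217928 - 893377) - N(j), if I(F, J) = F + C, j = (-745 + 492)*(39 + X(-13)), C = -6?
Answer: -2121170 + 3289*I*√13 ≈ -2.1212e+6 + 11859.0*I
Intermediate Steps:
X(l) = l^(3/2)
j = -9867 + 3289*I*√13 (j = (-745 + 492)*(39 + (-13)^(3/2)) = -253*(39 - 13*I*√13) = -9867 + 3289*I*√13 ≈ -9867.0 + 11859.0*I)
I(F, J) = -6 + F (I(F, J) = F - 6 = -6 + F)
N(K) = -2 - K (N(K) = (-6 + 4) - K = -2 - K)
(-1217928 - 893377) - N(j) = (-1217928 - 893377) - (-2 - (-9867 + 3289*I*√13)) = -2111305 - (-2 + (9867 - 3289*I*√13)) = -2111305 - (9865 - 3289*I*√13) = -2111305 + (-9865 + 3289*I*√13) = -2121170 + 3289*I*√13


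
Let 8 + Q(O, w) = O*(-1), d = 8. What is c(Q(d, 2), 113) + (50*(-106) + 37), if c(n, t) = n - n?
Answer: -5263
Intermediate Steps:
Q(O, w) = -8 - O (Q(O, w) = -8 + O*(-1) = -8 - O)
c(n, t) = 0
c(Q(d, 2), 113) + (50*(-106) + 37) = 0 + (50*(-106) + 37) = 0 + (-5300 + 37) = 0 - 5263 = -5263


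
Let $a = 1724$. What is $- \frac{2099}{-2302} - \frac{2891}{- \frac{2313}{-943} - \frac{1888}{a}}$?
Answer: $- \frac{2703686699613}{1270259714} \approx -2128.5$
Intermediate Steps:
$- \frac{2099}{-2302} - \frac{2891}{- \frac{2313}{-943} - \frac{1888}{a}} = - \frac{2099}{-2302} - \frac{2891}{- \frac{2313}{-943} - \frac{1888}{1724}} = \left(-2099\right) \left(- \frac{1}{2302}\right) - \frac{2891}{\left(-2313\right) \left(- \frac{1}{943}\right) - \frac{472}{431}} = \frac{2099}{2302} - \frac{2891}{\frac{2313}{943} - \frac{472}{431}} = \frac{2099}{2302} - \frac{2891}{\frac{551807}{406433}} = \frac{2099}{2302} - \frac{1174997803}{551807} = - \frac{2703686699613}{1270259714}$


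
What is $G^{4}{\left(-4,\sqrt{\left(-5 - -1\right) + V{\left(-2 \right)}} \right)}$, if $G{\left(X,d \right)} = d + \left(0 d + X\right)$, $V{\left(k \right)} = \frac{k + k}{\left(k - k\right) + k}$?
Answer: $\left(4 - i \sqrt{2}\right)^{4} \approx 68.0 - 316.78 i$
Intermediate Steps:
$V{\left(k \right)} = 2$ ($V{\left(k \right)} = \frac{2 k}{0 + k} = \frac{2 k}{k} = 2$)
$G{\left(X,d \right)} = X + d$ ($G{\left(X,d \right)} = d + \left(0 + X\right) = d + X = X + d$)
$G^{4}{\left(-4,\sqrt{\left(-5 - -1\right) + V{\left(-2 \right)}} \right)} = \left(-4 + \sqrt{\left(-5 - -1\right) + 2}\right)^{4} = \left(-4 + \sqrt{\left(-5 + 1\right) + 2}\right)^{4} = \left(-4 + \sqrt{-4 + 2}\right)^{4} = \left(-4 + \sqrt{-2}\right)^{4} = \left(-4 + i \sqrt{2}\right)^{4}$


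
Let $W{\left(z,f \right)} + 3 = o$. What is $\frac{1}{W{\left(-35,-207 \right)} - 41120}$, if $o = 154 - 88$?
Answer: $- \frac{1}{41057} \approx -2.4356 \cdot 10^{-5}$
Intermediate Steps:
$o = 66$
$W{\left(z,f \right)} = 63$ ($W{\left(z,f \right)} = -3 + 66 = 63$)
$\frac{1}{W{\left(-35,-207 \right)} - 41120} = \frac{1}{63 - 41120} = \frac{1}{-41057} = - \frac{1}{41057}$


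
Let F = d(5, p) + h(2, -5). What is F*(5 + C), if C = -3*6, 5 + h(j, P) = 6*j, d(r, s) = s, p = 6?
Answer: -169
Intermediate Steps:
h(j, P) = -5 + 6*j
F = 13 (F = 6 + (-5 + 6*2) = 6 + (-5 + 12) = 6 + 7 = 13)
C = -18
F*(5 + C) = 13*(5 - 18) = 13*(-13) = -169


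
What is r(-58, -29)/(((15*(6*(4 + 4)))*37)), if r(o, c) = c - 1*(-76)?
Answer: 47/26640 ≈ 0.0017643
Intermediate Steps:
r(o, c) = 76 + c (r(o, c) = c + 76 = 76 + c)
r(-58, -29)/(((15*(6*(4 + 4)))*37)) = (76 - 29)/(((15*(6*(4 + 4)))*37)) = 47/(((15*(6*8))*37)) = 47/(((15*48)*37)) = 47/((720*37)) = 47/26640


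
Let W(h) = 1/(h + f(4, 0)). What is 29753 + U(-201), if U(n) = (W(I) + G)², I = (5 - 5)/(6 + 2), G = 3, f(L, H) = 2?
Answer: 119061/4 ≈ 29765.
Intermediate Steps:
I = 0 (I = 0/8 = 0*(⅛) = 0)
W(h) = 1/(2 + h) (W(h) = 1/(h + 2) = 1/(2 + h))
U(n) = 49/4 (U(n) = (1/(2 + 0) + 3)² = (1/2 + 3)² = (½ + 3)² = (7/2)² = 49/4)
29753 + U(-201) = 29753 + 49/4 = 119061/4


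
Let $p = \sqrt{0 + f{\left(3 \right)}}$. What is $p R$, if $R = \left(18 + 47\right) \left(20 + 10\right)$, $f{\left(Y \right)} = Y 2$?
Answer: $1950 \sqrt{6} \approx 4776.5$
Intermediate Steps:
$f{\left(Y \right)} = 2 Y$
$p = \sqrt{6}$ ($p = \sqrt{0 + 2 \cdot 3} = \sqrt{0 + 6} = \sqrt{6} \approx 2.4495$)
$R = 1950$ ($R = 65 \cdot 30 = 1950$)
$p R = \sqrt{6} \cdot 1950 = 1950 \sqrt{6}$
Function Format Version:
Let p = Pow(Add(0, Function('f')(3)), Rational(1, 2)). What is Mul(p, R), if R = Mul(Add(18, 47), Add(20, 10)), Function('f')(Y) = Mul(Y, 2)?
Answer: Mul(1950, Pow(6, Rational(1, 2))) ≈ 4776.5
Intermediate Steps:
Function('f')(Y) = Mul(2, Y)
p = Pow(6, Rational(1, 2)) (p = Pow(Add(0, Mul(2, 3)), Rational(1, 2)) = Pow(Add(0, 6), Rational(1, 2)) = Pow(6, Rational(1, 2)) ≈ 2.4495)
R = 1950 (R = Mul(65, 30) = 1950)
Mul(p, R) = Mul(Pow(6, Rational(1, 2)), 1950) = Mul(1950, Pow(6, Rational(1, 2)))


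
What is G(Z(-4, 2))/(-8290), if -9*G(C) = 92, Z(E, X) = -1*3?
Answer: 46/37305 ≈ 0.0012331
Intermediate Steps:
Z(E, X) = -3
G(C) = -92/9 (G(C) = -⅑*92 = -92/9)
G(Z(-4, 2))/(-8290) = -92/9/(-8290) = -92/9*(-1/8290) = 46/37305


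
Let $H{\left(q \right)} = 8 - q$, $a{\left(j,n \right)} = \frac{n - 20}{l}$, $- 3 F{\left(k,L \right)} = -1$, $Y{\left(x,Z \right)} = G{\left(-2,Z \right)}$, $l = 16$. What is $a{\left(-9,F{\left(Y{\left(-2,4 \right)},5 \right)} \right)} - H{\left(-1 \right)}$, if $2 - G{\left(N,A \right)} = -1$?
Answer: $- \frac{491}{48} \approx -10.229$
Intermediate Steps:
$G{\left(N,A \right)} = 3$ ($G{\left(N,A \right)} = 2 - -1 = 2 + 1 = 3$)
$Y{\left(x,Z \right)} = 3$
$F{\left(k,L \right)} = \frac{1}{3}$ ($F{\left(k,L \right)} = \left(- \frac{1}{3}\right) \left(-1\right) = \frac{1}{3}$)
$a{\left(j,n \right)} = - \frac{5}{4} + \frac{n}{16}$ ($a{\left(j,n \right)} = \frac{n - 20}{16} = \left(-20 + n\right) \frac{1}{16} = - \frac{5}{4} + \frac{n}{16}$)
$a{\left(-9,F{\left(Y{\left(-2,4 \right)},5 \right)} \right)} - H{\left(-1 \right)} = \left(- \frac{5}{4} + \frac{1}{16} \cdot \frac{1}{3}\right) - \left(8 - -1\right) = \left(- \frac{5}{4} + \frac{1}{48}\right) - \left(8 + 1\right) = - \frac{59}{48} - 9 = - \frac{491}{48}$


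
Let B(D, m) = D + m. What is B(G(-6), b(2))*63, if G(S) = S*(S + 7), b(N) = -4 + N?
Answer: -504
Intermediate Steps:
G(S) = S*(7 + S)
B(G(-6), b(2))*63 = (-6*(7 - 6) + (-4 + 2))*63 = (-6*1 - 2)*63 = (-6 - 2)*63 = -8*63 = -504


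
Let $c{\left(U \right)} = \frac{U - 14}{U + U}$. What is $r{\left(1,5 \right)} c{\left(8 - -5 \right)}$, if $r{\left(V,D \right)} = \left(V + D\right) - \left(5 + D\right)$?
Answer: $\frac{2}{13} \approx 0.15385$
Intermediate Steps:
$r{\left(V,D \right)} = -5 + V$ ($r{\left(V,D \right)} = \left(D + V\right) - \left(5 + D\right) = -5 + V$)
$c{\left(U \right)} = \frac{-14 + U}{2 U}$
$r{\left(1,5 \right)} c{\left(8 - -5 \right)} = \left(-5 + 1\right) \frac{-14 + \left(8 - -5\right)}{2 \left(8 - -5\right)} = - 4 \frac{-14 + \left(8 + 5\right)}{2 \left(8 + 5\right)} = - 4 \frac{-14 + 13}{2 \cdot 13} = - 4 \cdot \frac{1}{2} \cdot \frac{1}{13} \left(-1\right) = \left(-4\right) \left(- \frac{1}{26}\right) = \frac{2}{13}$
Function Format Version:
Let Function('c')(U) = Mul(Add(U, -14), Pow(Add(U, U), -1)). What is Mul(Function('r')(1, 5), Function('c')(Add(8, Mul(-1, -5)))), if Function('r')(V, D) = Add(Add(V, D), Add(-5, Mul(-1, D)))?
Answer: Rational(2, 13) ≈ 0.15385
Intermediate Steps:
Function('r')(V, D) = Add(-5, V) (Function('r')(V, D) = Add(Add(D, V), Add(-5, Mul(-1, D))) = Add(-5, V))
Function('c')(U) = Mul(Rational(1, 2), Pow(U, -1), Add(-14, U)) (Function('c')(U) = Mul(Add(-14, U), Pow(Mul(2, U), -1)) = Mul(Add(-14, U), Mul(Rational(1, 2), Pow(U, -1))) = Mul(Rational(1, 2), Pow(U, -1), Add(-14, U)))
Mul(Function('r')(1, 5), Function('c')(Add(8, Mul(-1, -5)))) = Mul(Add(-5, 1), Mul(Rational(1, 2), Pow(Add(8, Mul(-1, -5)), -1), Add(-14, Add(8, Mul(-1, -5))))) = Mul(-4, Mul(Rational(1, 2), Pow(Add(8, 5), -1), Add(-14, Add(8, 5)))) = Mul(-4, Mul(Rational(1, 2), Pow(13, -1), Add(-14, 13))) = Mul(-4, Mul(Rational(1, 2), Rational(1, 13), -1)) = Mul(-4, Rational(-1, 26)) = Rational(2, 13)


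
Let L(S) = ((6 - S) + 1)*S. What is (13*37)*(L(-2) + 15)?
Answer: -1443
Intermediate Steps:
L(S) = S*(7 - S) (L(S) = (7 - S)*S = S*(7 - S))
(13*37)*(L(-2) + 15) = (13*37)*(-2*(7 - 1*(-2)) + 15) = 481*(-2*(7 + 2) + 15) = 481*(-2*9 + 15) = 481*(-18 + 15) = 481*(-3) = -1443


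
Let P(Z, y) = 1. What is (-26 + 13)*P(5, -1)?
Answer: -13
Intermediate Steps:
(-26 + 13)*P(5, -1) = (-26 + 13)*1 = -13*1 = -13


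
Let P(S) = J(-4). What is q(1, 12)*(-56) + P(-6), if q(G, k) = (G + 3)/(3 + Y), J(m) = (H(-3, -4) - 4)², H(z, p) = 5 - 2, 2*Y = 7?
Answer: -435/13 ≈ -33.462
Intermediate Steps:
Y = 7/2 (Y = (½)*7 = 7/2 ≈ 3.5000)
H(z, p) = 3
J(m) = 1 (J(m) = (3 - 4)² = (-1)² = 1)
P(S) = 1
q(G, k) = 6/13 + 2*G/13 (q(G, k) = (G + 3)/(3 + 7/2) = (3 + G)/(13/2) = (3 + G)*(2/13) = 6/13 + 2*G/13)
q(1, 12)*(-56) + P(-6) = (6/13 + (2/13)*1)*(-56) + 1 = (6/13 + 2/13)*(-56) + 1 = (8/13)*(-56) + 1 = -448/13 + 1 = -435/13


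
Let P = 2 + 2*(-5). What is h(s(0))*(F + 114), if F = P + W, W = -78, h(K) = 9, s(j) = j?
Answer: 252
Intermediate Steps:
P = -8 (P = 2 - 10 = -8)
F = -86 (F = -8 - 78 = -86)
h(s(0))*(F + 114) = 9*(-86 + 114) = 9*28 = 252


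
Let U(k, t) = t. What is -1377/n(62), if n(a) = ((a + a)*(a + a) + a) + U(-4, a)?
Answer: -1377/15500 ≈ -0.088839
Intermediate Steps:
n(a) = 2*a + 4*a² (n(a) = ((a + a)*(a + a) + a) + a = ((2*a)*(2*a) + a) + a = (4*a² + a) + a = (a + 4*a²) + a = 2*a + 4*a²)
-1377/n(62) = -1377*1/(124*(1 + 2*62)) = -1377*1/(124*(1 + 124)) = -1377/(2*62*125) = -1377/15500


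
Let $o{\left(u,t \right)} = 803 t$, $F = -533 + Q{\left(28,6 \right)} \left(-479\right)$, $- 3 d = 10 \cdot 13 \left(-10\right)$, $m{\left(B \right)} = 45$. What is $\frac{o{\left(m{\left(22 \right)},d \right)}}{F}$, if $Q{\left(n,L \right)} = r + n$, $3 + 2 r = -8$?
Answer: $- \frac{2087800}{67863} \approx -30.765$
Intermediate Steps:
$r = - \frac{11}{2}$ ($r = - \frac{3}{2} + \frac{1}{2} \left(-8\right) = - \frac{3}{2} - 4 = - \frac{11}{2} \approx -5.5$)
$d = \frac{1300}{3}$ ($d = - \frac{10 \cdot 13 \left(-10\right)}{3} = - \frac{130 \left(-10\right)}{3} = \left(- \frac{1}{3}\right) \left(-1300\right) = \frac{1300}{3} \approx 433.33$)
$Q{\left(n,L \right)} = - \frac{11}{2} + n$
$F = - \frac{22621}{2}$ ($F = -533 + \left(- \frac{11}{2} + 28\right) \left(-479\right) = -533 + \frac{45}{2} \left(-479\right) = -533 - \frac{21555}{2} = - \frac{22621}{2} \approx -11311.0$)
$\frac{o{\left(m{\left(22 \right)},d \right)}}{F} = \frac{803 \cdot \frac{1300}{3}}{- \frac{22621}{2}} = \frac{1043900}{3} \left(- \frac{2}{22621}\right) = - \frac{2087800}{67863}$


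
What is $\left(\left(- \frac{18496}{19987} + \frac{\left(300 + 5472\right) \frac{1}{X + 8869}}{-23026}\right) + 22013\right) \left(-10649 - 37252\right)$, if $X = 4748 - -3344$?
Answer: $- \frac{587888665330167433839}{557557332013} \approx -1.0544 \cdot 10^{9}$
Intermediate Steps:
$X = 8092$ ($X = 4748 + 3344 = 8092$)
$\left(\left(- \frac{18496}{19987} + \frac{\left(300 + 5472\right) \frac{1}{X + 8869}}{-23026}\right) + 22013\right) \left(-10649 - 37252\right) = \left(\left(- \frac{18496}{19987} + \frac{\left(300 + 5472\right) \frac{1}{8092 + 8869}}{-23026}\right) + 22013\right) \left(-10649 - 37252\right) = \left(\left(\left(-18496\right) \frac{1}{19987} + \frac{5772}{16961} \left(- \frac{1}{23026}\right)\right) + 22013\right) \left(-47901\right) = \left(\left(- \frac{18496}{19987} + 5772 \cdot \frac{1}{16961} \left(- \frac{1}{23026}\right)\right) + 22013\right) \left(-47901\right) = \left(\left(- \frac{18496}{19987} + \frac{5772}{16961} \left(- \frac{1}{23026}\right)\right) + 22013\right) \left(-47901\right) = \left(\left(- \frac{18496}{19987} - \frac{2886}{195271993}\right) + 22013\right) \left(-47901\right) = \left(- \frac{3611808465010}{3902901324091} + 22013\right) \left(-47901\right) = \frac{85910955038750173}{3902901324091} \left(-47901\right) = - \frac{587888665330167433839}{557557332013}$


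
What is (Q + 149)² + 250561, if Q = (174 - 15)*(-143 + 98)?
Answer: 49334597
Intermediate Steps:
Q = -7155 (Q = 159*(-45) = -7155)
(Q + 149)² + 250561 = (-7155 + 149)² + 250561 = (-7006)² + 250561 = 49084036 + 250561 = 49334597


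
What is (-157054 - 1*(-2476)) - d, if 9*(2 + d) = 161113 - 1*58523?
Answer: -1493774/9 ≈ -1.6598e+5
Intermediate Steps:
d = 102572/9 (d = -2 + (161113 - 1*58523)/9 = -2 + (161113 - 58523)/9 = -2 + (⅑)*102590 = -2 + 102590/9 = 102572/9 ≈ 11397.)
(-157054 - 1*(-2476)) - d = (-157054 - 1*(-2476)) - 1*102572/9 = (-157054 + 2476) - 102572/9 = -154578 - 102572/9 = -1493774/9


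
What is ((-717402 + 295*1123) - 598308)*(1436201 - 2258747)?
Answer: 809734846050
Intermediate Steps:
((-717402 + 295*1123) - 598308)*(1436201 - 2258747) = ((-717402 + 331285) - 598308)*(-822546) = (-386117 - 598308)*(-822546) = -984425*(-822546) = 809734846050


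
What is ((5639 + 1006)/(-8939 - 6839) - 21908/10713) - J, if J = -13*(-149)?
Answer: -327827408327/169029714 ≈ -1939.5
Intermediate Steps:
J = 1937
((5639 + 1006)/(-8939 - 6839) - 21908/10713) - J = ((5639 + 1006)/(-8939 - 6839) - 21908/10713) - 1*1937 = (6645/(-15778) - 21908*1/10713) - 1937 = (6645*(-1/15778) - 21908/10713) - 1937 = (-6645/15778 - 21908/10713) - 1937 = -416852309/169029714 - 1937 = -327827408327/169029714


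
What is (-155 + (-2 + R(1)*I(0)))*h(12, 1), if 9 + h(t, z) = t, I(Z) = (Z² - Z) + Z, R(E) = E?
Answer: -471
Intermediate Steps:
I(Z) = Z²
h(t, z) = -9 + t
(-155 + (-2 + R(1)*I(0)))*h(12, 1) = (-155 + (-2 + 1*0²))*(-9 + 12) = (-155 + (-2 + 1*0))*3 = (-155 + (-2 + 0))*3 = (-155 - 2)*3 = -157*3 = -471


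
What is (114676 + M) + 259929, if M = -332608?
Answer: 41997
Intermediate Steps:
(114676 + M) + 259929 = (114676 - 332608) + 259929 = -217932 + 259929 = 41997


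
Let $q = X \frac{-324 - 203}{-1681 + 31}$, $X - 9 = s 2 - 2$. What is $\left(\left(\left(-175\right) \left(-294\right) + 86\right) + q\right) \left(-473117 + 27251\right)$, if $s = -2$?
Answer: $- \frac{6319108784091}{275} \approx -2.2979 \cdot 10^{10}$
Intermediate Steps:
$X = 3$ ($X = 9 - 6 = 3$)
$q = \frac{527}{550}$ ($q = 3 \frac{-324 - 203}{-1681 + 31} = 3 \left(- \frac{527}{-1650}\right) = 3 \left(\left(-527\right) \left(- \frac{1}{1650}\right)\right) = 3 \cdot \frac{527}{1650} = \frac{527}{550} \approx 0.95818$)
$\left(\left(\left(-175\right) \left(-294\right) + 86\right) + q\right) \left(-473117 + 27251\right) = \left(\left(\left(-175\right) \left(-294\right) + 86\right) + \frac{527}{550}\right) \left(-473117 + 27251\right) = \left(\left(51450 + 86\right) + \frac{527}{550}\right) \left(-445866\right) = \left(51536 + \frac{527}{550}\right) \left(-445866\right) = \frac{28345327}{550} \left(-445866\right) = - \frac{6319108784091}{275}$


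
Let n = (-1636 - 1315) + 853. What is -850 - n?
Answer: 1248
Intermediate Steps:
n = -2098 (n = -2951 + 853 = -2098)
-850 - n = -850 - 1*(-2098) = -850 + 2098 = 1248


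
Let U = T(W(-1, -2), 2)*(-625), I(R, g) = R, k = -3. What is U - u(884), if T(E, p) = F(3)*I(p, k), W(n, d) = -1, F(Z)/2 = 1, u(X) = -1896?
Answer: -604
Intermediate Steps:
F(Z) = 2 (F(Z) = 2*1 = 2)
T(E, p) = 2*p
U = -2500 (U = (2*2)*(-625) = 4*(-625) = -2500)
U - u(884) = -2500 - 1*(-1896) = -2500 + 1896 = -604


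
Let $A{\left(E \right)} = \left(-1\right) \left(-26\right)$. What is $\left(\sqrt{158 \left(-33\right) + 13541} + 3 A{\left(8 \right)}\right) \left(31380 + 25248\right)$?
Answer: $4416984 + 56628 \sqrt{8327} \approx 9.5844 \cdot 10^{6}$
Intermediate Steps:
$A{\left(E \right)} = 26$
$\left(\sqrt{158 \left(-33\right) + 13541} + 3 A{\left(8 \right)}\right) \left(31380 + 25248\right) = \left(\sqrt{158 \left(-33\right) + 13541} + 3 \cdot 26\right) \left(31380 + 25248\right) = \left(\sqrt{-5214 + 13541} + 78\right) 56628 = \left(\sqrt{8327} + 78\right) 56628 = \left(78 + \sqrt{8327}\right) 56628 = 4416984 + 56628 \sqrt{8327}$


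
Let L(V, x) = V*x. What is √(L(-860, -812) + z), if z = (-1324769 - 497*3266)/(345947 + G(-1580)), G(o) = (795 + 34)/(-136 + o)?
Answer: 2*√61523591688338221071163/593644223 ≈ 835.65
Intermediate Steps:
G(o) = 829/(-136 + o)
z = -5058718236/593644223 (z = (-1324769 - 497*3266)/(345947 + 829/(-136 - 1580)) = (-1324769 - 1623202)/(345947 + 829/(-1716)) = -2947971/(345947 + 829*(-1/1716)) = -2947971/(345947 - 829/1716) = -2947971/593644223/1716 = -2947971*1716/593644223 = -5058718236/593644223 ≈ -8.5215)
√(L(-860, -812) + z) = √(-860*(-812) - 5058718236/593644223) = √(698320 - 5058718236/593644223) = √(414548575087124/593644223) = 2*√61523591688338221071163/593644223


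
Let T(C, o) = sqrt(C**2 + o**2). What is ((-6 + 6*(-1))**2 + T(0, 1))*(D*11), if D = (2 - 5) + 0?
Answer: -4785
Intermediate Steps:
D = -3 (D = -3 + 0 = -3)
((-6 + 6*(-1))**2 + T(0, 1))*(D*11) = ((-6 + 6*(-1))**2 + sqrt(0**2 + 1**2))*(-3*11) = ((-6 - 6)**2 + sqrt(0 + 1))*(-33) = ((-12)**2 + sqrt(1))*(-33) = (144 + 1)*(-33) = 145*(-33) = -4785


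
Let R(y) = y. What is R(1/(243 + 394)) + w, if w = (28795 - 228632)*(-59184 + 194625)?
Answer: -17241120425528/637 ≈ -2.7066e+10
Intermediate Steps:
w = -27066123117 (w = -199837*135441 = -27066123117)
R(1/(243 + 394)) + w = 1/(243 + 394) - 27066123117 = 1/637 - 27066123117 = -17241120425528/637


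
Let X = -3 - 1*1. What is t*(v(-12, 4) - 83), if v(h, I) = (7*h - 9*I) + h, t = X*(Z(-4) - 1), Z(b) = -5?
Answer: -5160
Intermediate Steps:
X = -4 (X = -3 - 1 = -4)
t = 24 (t = -4*(-5 - 1) = -4*(-6) = 24)
v(h, I) = -9*I + 8*h (v(h, I) = (-9*I + 7*h) + h = -9*I + 8*h)
t*(v(-12, 4) - 83) = 24*((-9*4 + 8*(-12)) - 83) = 24*((-36 - 96) - 83) = 24*(-132 - 83) = 24*(-215) = -5160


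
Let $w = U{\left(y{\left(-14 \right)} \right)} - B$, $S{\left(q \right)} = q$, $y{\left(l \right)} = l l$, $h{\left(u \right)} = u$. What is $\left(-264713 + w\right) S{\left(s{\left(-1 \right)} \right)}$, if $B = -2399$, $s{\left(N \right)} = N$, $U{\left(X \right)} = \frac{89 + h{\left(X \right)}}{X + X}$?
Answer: $\frac{102826803}{392} \approx 2.6231 \cdot 10^{5}$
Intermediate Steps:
$y{\left(l \right)} = l^{2}$
$U{\left(X \right)} = \frac{89 + X}{2 X}$ ($U{\left(X \right)} = \frac{89 + X}{X + X} = \frac{89 + X}{2 X}$)
$w = \frac{940693}{392}$ ($w = \frac{89 + \left(-14\right)^{2}}{2 \left(-14\right)^{2}} - -2399 = \frac{89 + 196}{2 \cdot 196} + 2399 = \frac{1}{2} \cdot \frac{1}{196} \cdot 285 + 2399 = \frac{285}{392} + 2399 = \frac{940693}{392} \approx 2399.7$)
$\left(-264713 + w\right) S{\left(s{\left(-1 \right)} \right)} = \left(-264713 + \frac{940693}{392}\right) \left(-1\right) = \left(- \frac{102826803}{392}\right) \left(-1\right) = \frac{102826803}{392}$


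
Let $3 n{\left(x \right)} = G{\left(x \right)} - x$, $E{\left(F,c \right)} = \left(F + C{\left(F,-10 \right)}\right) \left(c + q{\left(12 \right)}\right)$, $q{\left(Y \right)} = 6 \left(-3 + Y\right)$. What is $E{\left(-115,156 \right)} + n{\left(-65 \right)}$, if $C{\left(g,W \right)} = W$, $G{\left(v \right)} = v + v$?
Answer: $- \frac{78815}{3} \approx -26272.0$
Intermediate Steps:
$G{\left(v \right)} = 2 v$
$q{\left(Y \right)} = -18 + 6 Y$
$E{\left(F,c \right)} = \left(-10 + F\right) \left(54 + c\right)$ ($E{\left(F,c \right)} = \left(F - 10\right) \left(c + \left(-18 + 6 \cdot 12\right)\right) = \left(-10 + F\right) \left(c + \left(-18 + 72\right)\right) = \left(-10 + F\right) \left(c + 54\right) = \left(-10 + F\right) \left(54 + c\right)$)
$n{\left(x \right)} = \frac{x}{3}$ ($n{\left(x \right)} = \frac{2 x - x}{3} = \frac{x}{3}$)
$E{\left(-115,156 \right)} + n{\left(-65 \right)} = \left(-540 - 1560 + 54 \left(-115\right) - 17940\right) + \frac{1}{3} \left(-65\right) = \left(-540 - 1560 - 6210 - 17940\right) - \frac{65}{3} = -26250 - \frac{65}{3} = - \frac{78815}{3}$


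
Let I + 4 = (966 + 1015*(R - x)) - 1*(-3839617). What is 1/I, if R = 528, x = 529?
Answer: 1/3839564 ≈ 2.6045e-7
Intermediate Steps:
I = 3839564 (I = -4 + ((966 + 1015*(528 - 1*529)) - 1*(-3839617)) = -4 + ((966 + 1015*(528 - 529)) + 3839617) = -4 + ((966 + 1015*(-1)) + 3839617) = -4 + ((966 - 1015) + 3839617) = -4 + (-49 + 3839617) = -4 + 3839568 = 3839564)
1/I = 1/3839564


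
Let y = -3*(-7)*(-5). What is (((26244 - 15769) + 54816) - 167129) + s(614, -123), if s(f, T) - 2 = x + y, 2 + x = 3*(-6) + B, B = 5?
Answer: -101956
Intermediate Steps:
y = -105 (y = 21*(-5) = -105)
x = -15 (x = -2 + (3*(-6) + 5) = -2 + (-18 + 5) = -2 - 13 = -15)
s(f, T) = -118 (s(f, T) = 2 + (-15 - 105) = 2 - 120 = -118)
(((26244 - 15769) + 54816) - 167129) + s(614, -123) = (((26244 - 15769) + 54816) - 167129) - 118 = ((10475 + 54816) - 167129) - 118 = (65291 - 167129) - 118 = -101838 - 118 = -101956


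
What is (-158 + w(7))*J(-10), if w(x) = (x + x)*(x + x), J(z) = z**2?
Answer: 3800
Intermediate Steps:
w(x) = 4*x**2 (w(x) = (2*x)*(2*x) = 4*x**2)
(-158 + w(7))*J(-10) = (-158 + 4*7**2)*(-10)**2 = (-158 + 4*49)*100 = (-158 + 196)*100 = 38*100 = 3800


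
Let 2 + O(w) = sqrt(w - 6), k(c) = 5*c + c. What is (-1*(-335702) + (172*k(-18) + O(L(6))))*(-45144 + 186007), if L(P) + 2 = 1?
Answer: 44671038012 + 140863*I*sqrt(7) ≈ 4.4671e+10 + 3.7269e+5*I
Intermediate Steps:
L(P) = -1 (L(P) = -2 + 1 = -1)
k(c) = 6*c
O(w) = -2 + sqrt(-6 + w) (O(w) = -2 + sqrt(w - 6) = -2 + sqrt(-6 + w))
(-1*(-335702) + (172*k(-18) + O(L(6))))*(-45144 + 186007) = (-1*(-335702) + (172*(6*(-18)) + (-2 + sqrt(-6 - 1))))*(-45144 + 186007) = (335702 + (172*(-108) + (-2 + sqrt(-7))))*140863 = (335702 + (-18576 + (-2 + I*sqrt(7))))*140863 = (335702 + (-18578 + I*sqrt(7)))*140863 = (317124 + I*sqrt(7))*140863 = 44671038012 + 140863*I*sqrt(7)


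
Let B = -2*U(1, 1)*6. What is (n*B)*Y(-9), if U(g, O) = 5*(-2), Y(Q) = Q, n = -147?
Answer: 158760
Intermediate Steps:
U(g, O) = -10
B = 120 (B = -2*(-10)*6 = 20*6 = 120)
(n*B)*Y(-9) = -147*120*(-9) = -17640*(-9) = 158760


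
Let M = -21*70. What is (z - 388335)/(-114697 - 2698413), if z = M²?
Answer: -354513/562622 ≈ -0.63011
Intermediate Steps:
M = -1470
z = 2160900 (z = (-1470)² = 2160900)
(z - 388335)/(-114697 - 2698413) = (2160900 - 388335)/(-114697 - 2698413) = 1772565/(-2813110) = 1772565*(-1/2813110) = -354513/562622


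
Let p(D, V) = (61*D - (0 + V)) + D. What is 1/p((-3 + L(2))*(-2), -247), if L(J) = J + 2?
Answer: 1/123 ≈ 0.0081301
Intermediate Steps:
L(J) = 2 + J
p(D, V) = -V + 62*D (p(D, V) = (61*D - V) + D = (-V + 61*D) + D = -V + 62*D)
1/p((-3 + L(2))*(-2), -247) = 1/(-1*(-247) + 62*((-3 + (2 + 2))*(-2))) = 1/(247 + 62*((-3 + 4)*(-2))) = 1/(247 + 62*(1*(-2))) = 1/(247 + 62*(-2)) = 1/(247 - 124) = 1/123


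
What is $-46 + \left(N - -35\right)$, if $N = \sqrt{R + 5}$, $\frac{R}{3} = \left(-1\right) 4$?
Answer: $-11 + i \sqrt{7} \approx -11.0 + 2.6458 i$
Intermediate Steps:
$R = -12$ ($R = 3 \left(\left(-1\right) 4\right) = 3 \left(-4\right) = -12$)
$N = i \sqrt{7}$ ($N = \sqrt{-12 + 5} = \sqrt{-7} = i \sqrt{7} \approx 2.6458 i$)
$-46 + \left(N - -35\right) = -46 + \left(i \sqrt{7} - -35\right) = -46 + \left(i \sqrt{7} + 35\right) = -46 + \left(35 + i \sqrt{7}\right) = -11 + i \sqrt{7}$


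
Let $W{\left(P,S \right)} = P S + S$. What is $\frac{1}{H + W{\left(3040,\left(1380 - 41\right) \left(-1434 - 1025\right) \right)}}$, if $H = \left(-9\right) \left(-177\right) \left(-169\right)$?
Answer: $- \frac{1}{10013068858} \approx -9.9869 \cdot 10^{-11}$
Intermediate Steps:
$W{\left(P,S \right)} = S + P S$
$H = -269217$ ($H = 1593 \left(-169\right) = -269217$)
$\frac{1}{H + W{\left(3040,\left(1380 - 41\right) \left(-1434 - 1025\right) \right)}} = \frac{1}{-269217 + \left(1380 - 41\right) \left(-1434 - 1025\right) \left(1 + 3040\right)} = \frac{1}{-269217 + 1339 \left(-2459\right) 3041} = \frac{1}{-269217 - 10012799641} = \frac{1}{-10013068858} = - \frac{1}{10013068858}$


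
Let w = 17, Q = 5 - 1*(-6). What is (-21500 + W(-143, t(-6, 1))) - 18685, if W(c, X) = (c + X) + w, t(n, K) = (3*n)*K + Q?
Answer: -40318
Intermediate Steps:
Q = 11 (Q = 5 + 6 = 11)
t(n, K) = 11 + 3*K*n (t(n, K) = (3*n)*K + 11 = 3*K*n + 11 = 11 + 3*K*n)
W(c, X) = 17 + X + c (W(c, X) = (c + X) + 17 = (X + c) + 17 = 17 + X + c)
(-21500 + W(-143, t(-6, 1))) - 18685 = (-21500 + (17 + (11 + 3*1*(-6)) - 143)) - 18685 = (-21500 + (17 + (11 - 18) - 143)) - 18685 = (-21500 + (17 - 7 - 143)) - 18685 = (-21500 - 133) - 18685 = -21633 - 18685 = -40318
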